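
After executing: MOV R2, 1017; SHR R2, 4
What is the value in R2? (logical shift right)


Register state trace:
  MOV R2, 1017  → R2 = 1017
  SHR R2, 4  → R2 = 1017 >> 4 = 1017 // 2^4 = 63
Final: R2 = 63

63


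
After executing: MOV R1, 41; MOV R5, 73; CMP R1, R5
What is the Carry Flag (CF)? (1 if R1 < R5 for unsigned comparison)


Register state trace:
  MOV R1, 41  → R1 = 41
  MOV R5, 73  → R5 = 73
  CMP R1, R5  → unsigned 41 - 73: borrow occurs
  41 < 73, so CF = 1
CF = 1

1


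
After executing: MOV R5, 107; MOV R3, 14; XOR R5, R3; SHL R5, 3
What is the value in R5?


Register state trace:
  MOV R5, 107  → R5 = 107 (0b01101011)
  MOV R3, 14  → R3 = 14 (0b00001110)
  XOR R5, R3  → R5 = 107 XOR 14 = 101 (0b01100101)
  SHL R5, 3  → R5 = 101 << 3 = 808
Final: R5 = 808

808


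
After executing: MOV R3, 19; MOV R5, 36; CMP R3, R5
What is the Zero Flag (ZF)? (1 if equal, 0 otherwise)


Register state trace:
  MOV R3, 19  → R3 = 19
  MOV R5, 36  → R5 = 36
  CMP R3, R5  → computes 19 - 36 = -17
  Result is nonzero, so values are not equal
ZF = 0

0


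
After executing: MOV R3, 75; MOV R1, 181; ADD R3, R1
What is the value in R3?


Register state trace:
  MOV R3, 75  → R3 = 75
  MOV R1, 181  → R1 = 181
  ADD R3, R1  → R3 = 75 + 181 = 256
Final: R3 = 256

256


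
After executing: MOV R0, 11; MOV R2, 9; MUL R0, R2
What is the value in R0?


Register state trace:
  MOV R0, 11  → R0 = 11
  MOV R2, 9  → R2 = 9
  MUL R0, R2  → R0 = 11 * 9 = 99
Final: R0 = 99

99


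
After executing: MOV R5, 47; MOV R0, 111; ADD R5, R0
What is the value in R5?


Register state trace:
  MOV R5, 47  → R5 = 47
  MOV R0, 111  → R0 = 111
  ADD R5, R0  → R5 = 47 + 111 = 158
Final: R5 = 158

158


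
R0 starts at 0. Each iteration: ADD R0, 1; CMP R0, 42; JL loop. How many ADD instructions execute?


Loop trace (R0 starts at 0, target 42, step 1):
  ADD #1: R0 = 0 + 1 = 1  → 1 < 42, loop
  ADD #2: R0 = 1 + 1 = 2  → 2 < 42, loop
  ADD #3: R0 = 2 + 1 = 3  → 3 < 42, loop
  ADD #4: R0 = 3 + 1 = 4  → 4 < 42, loop
  ADD #5: R0 = 4 + 1 = 5  → 5 < 42, loop
  ADD #6: R0 = 5 + 1 = 6  → 6 < 42, loop
  ADD #7: R0 = 6 + 1 = 7  → 7 < 42, loop
  ADD #8: R0 = 7 + 1 = 8  → 8 < 42, loop
  ADD #9: R0 = 8 + 1 = 9  → 9 < 42, loop
  ADD #10: R0 = 9 + 1 = 10  → 10 < 42, loop
  ADD #11: R0 = 10 + 1 = 11  → 11 < 42, loop
  ADD #12: R0 = 11 + 1 = 12  → 12 < 42, loop
  ADD #13: R0 = 12 + 1 = 13  → 13 < 42, loop
  ADD #14: R0 = 13 + 1 = 14  → 14 < 42, loop
  ADD #15: R0 = 14 + 1 = 15  → 15 < 42, loop
  ADD #16: R0 = 15 + 1 = 16  → 16 < 42, loop
  ADD #17: R0 = 16 + 1 = 17  → 17 < 42, loop
  ADD #18: R0 = 17 + 1 = 18  → 18 < 42, loop
  ADD #19: R0 = 18 + 1 = 19  → 19 < 42, loop
  ADD #20: R0 = 19 + 1 = 20  → 20 < 42, loop
  ADD #21: R0 = 20 + 1 = 21  → 21 < 42, loop
  ADD #22: R0 = 21 + 1 = 22  → 22 < 42, loop
  ADD #23: R0 = 22 + 1 = 23  → 23 < 42, loop
  ADD #24: R0 = 23 + 1 = 24  → 24 < 42, loop
  ADD #25: R0 = 24 + 1 = 25  → 25 < 42, loop
  ADD #26: R0 = 25 + 1 = 26  → 26 < 42, loop
  ADD #27: R0 = 26 + 1 = 27  → 27 < 42, loop
  ADD #28: R0 = 27 + 1 = 28  → 28 < 42, loop
  ADD #29: R0 = 28 + 1 = 29  → 29 < 42, loop
  ADD #30: R0 = 29 + 1 = 30  → 30 < 42, loop
  ADD #31: R0 = 30 + 1 = 31  → 31 < 42, loop
  ADD #32: R0 = 31 + 1 = 32  → 32 < 42, loop
  ADD #33: R0 = 32 + 1 = 33  → 33 < 42, loop
  ADD #34: R0 = 33 + 1 = 34  → 34 < 42, loop
  ADD #35: R0 = 34 + 1 = 35  → 35 < 42, loop
  ADD #36: R0 = 35 + 1 = 36  → 36 < 42, loop
  ADD #37: R0 = 36 + 1 = 37  → 37 < 42, loop
  ADD #38: R0 = 37 + 1 = 38  → 38 < 42, loop
  ADD #39: R0 = 38 + 1 = 39  → 39 < 42, loop
  ADD #40: R0 = 39 + 1 = 40  → 40 < 42, loop
  ADD #41: R0 = 40 + 1 = 41  → 41 < 42, loop
  ADD #42: R0 = 41 + 1 = 42  → 42 >= 42, exit
Total ADD instructions: 42

42


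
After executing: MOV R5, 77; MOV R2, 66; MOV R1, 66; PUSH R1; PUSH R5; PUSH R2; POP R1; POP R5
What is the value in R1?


Stack trace (top is rightmost):
  MOV R5, 77  → R5 = 77
  MOV R2, 66  → R2 = 66
  MOV R1, 66  → R1 = 66
  PUSH R1  → stack: [66]
  PUSH R5  → stack: [66, 77]
  PUSH R2  → stack: [66, 77, 66]
  POP R1  → R1 = 66, stack: [66, 77]
  POP R5  → R5 = 77, stack: [66]
Final: R1 = 66

66


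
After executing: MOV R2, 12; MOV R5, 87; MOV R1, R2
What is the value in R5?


Register state trace:
  MOV R2, 12  → R2 = 12
  MOV R5, 87  → R5 = 87
  MOV R1, R2  → R1 = 12
Final: R5 = 87

87


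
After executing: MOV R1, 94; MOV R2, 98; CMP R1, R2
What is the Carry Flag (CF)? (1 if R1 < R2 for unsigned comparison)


Register state trace:
  MOV R1, 94  → R1 = 94
  MOV R2, 98  → R2 = 98
  CMP R1, R2  → unsigned 94 - 98: borrow occurs
  94 < 98, so CF = 1
CF = 1

1


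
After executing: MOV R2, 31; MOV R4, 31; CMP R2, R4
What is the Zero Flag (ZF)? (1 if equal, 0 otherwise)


Register state trace:
  MOV R2, 31  → R2 = 31
  MOV R4, 31  → R4 = 31
  CMP R2, R4  → computes 31 - 31 = 0
  Result is zero, so values are equal
ZF = 1

1


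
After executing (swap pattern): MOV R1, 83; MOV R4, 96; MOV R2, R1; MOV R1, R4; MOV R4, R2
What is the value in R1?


Register state trace (swap pattern):
  MOV R1, 83  → R1 = 83
  MOV R4, 96  → R4 = 96
  MOV R2, R1  → R2 = 83  (save R1)
  MOV R1, R4  → R1 = 96  (R1 gets R4's value)
  MOV R4, R2  → R4 = 83  (R4 gets saved value)
Final: R1 = 96

96


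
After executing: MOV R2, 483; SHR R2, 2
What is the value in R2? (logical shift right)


Register state trace:
  MOV R2, 483  → R2 = 483
  SHR R2, 2  → R2 = 483 >> 2 = 483 // 2^2 = 120
Final: R2 = 120

120


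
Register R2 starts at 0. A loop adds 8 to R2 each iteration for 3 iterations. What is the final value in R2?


Starting value: R2 = 0
  Iter 1: R2 = 0 + 8 = 8
  Iter 2: R2 = 8 + 8 = 16
  Iter 3: R2 = 16 + 8 = 24
Final: R2 = 24

24


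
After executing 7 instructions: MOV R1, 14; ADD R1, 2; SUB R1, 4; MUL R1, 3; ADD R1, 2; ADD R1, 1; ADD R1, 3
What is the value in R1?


Register state trace:
  MOV R1, 14  → R1 = 14
  ADD R1, 2  → R1 = 14 + 2 = 16
  SUB R1, 4  → R1 = 16 - 4 = 12
  MUL R1, 3  → R1 = 12 * 3 = 36
  ADD R1, 2  → R1 = 36 + 2 = 38
  ADD R1, 1  → R1 = 38 + 1 = 39
  ADD R1, 3  → R1 = 39 + 3 = 42
Final: R1 = 42

42


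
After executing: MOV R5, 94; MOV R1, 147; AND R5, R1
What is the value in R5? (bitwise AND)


Register state trace:
  MOV R5, 94  → R5 = 94 (0b01011110)
  MOV R1, 147  → R1 = 147 (0b10010011)
  AND R5, R1  → R5 = 94 AND 147 = 18 (0b00010010)
Final: R5 = 18

18


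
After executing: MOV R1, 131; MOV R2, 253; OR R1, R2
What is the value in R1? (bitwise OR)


Register state trace:
  MOV R1, 131  → R1 = 131 (0b10000011)
  MOV R2, 253  → R2 = 253 (0b11111101)
  OR R1, R2   → R1 = 131 OR 253 = 255 (0b11111111)
Final: R1 = 255

255


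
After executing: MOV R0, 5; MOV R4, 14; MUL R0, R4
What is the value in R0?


Register state trace:
  MOV R0, 5  → R0 = 5
  MOV R4, 14  → R4 = 14
  MUL R0, R4  → R0 = 5 * 14 = 70
Final: R0 = 70

70


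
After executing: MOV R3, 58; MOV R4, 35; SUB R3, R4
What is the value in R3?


Register state trace:
  MOV R3, 58  → R3 = 58
  MOV R4, 35  → R4 = 35
  SUB R3, R4  → R3 = 58 - 35 = 23
Final: R3 = 23

23


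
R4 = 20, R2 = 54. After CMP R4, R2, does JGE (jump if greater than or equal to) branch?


Trace:
  R4 = 20, R2 = 54
  CMP R4, R2  → compares 20 vs 54
  JGE checks: is 20 greater than or equal to 54?
  20 < 54, so condition is false
Branch taken: No

No


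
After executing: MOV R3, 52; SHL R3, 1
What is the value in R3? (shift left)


Register state trace:
  MOV R3, 52  → R3 = 52
  SHL R3, 1  → R3 = 52 << 1 = 52 * 2^1 = 104
Final: R3 = 104

104


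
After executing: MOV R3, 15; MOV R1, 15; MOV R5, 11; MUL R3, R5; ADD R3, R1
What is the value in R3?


Register state trace:
  MOV R3, 15  → R3 = 15
  MOV R1, 15  → R1 = 15
  MOV R5, 11  → R5 = 11
  MUL R3, R5  → R3 = 15 * 11 = 165
  ADD R3, R1  → R3 = 165 + 15 = 180
Final: R3 = 180

180


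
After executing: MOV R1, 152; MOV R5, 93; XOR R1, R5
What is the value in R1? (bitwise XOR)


Register state trace:
  MOV R1, 152  → R1 = 152 (0b10011000)
  MOV R5, 93  → R5 = 93 (0b01011101)
  XOR R1, R5  → R1 = 152 XOR 93 = 197 (0b11000101)
Final: R1 = 197

197


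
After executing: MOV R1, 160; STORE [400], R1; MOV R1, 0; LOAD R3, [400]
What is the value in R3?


Register and memory trace:
  MOV R1, 160  → R1 = 160
  STORE [400], R1  → mem[400] = 160
  MOV R1, 0  → R1 = 0
  LOAD R3, [400]  → R3 = mem[400] = 160
Final: R3 = 160

160


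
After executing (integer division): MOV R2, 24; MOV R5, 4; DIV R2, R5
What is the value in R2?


Register state trace:
  MOV R2, 24  → R2 = 24
  MOV R5, 4  → R5 = 4
  DIV R2, R5  → R2 = 24 // 4 = 6
Final: R2 = 6

6


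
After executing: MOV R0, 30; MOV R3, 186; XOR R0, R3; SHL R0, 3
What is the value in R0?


Register state trace:
  MOV R0, 30  → R0 = 30 (0b00011110)
  MOV R3, 186  → R3 = 186 (0b10111010)
  XOR R0, R3  → R0 = 30 XOR 186 = 164 (0b10100100)
  SHL R0, 3  → R0 = 164 << 3 = 1312
Final: R0 = 1312

1312


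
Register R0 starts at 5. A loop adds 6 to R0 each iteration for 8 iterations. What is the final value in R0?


Starting value: R0 = 5
  Iter 1: R0 = 5 + 6 = 11
  Iter 2: R0 = 11 + 6 = 17
  Iter 3: R0 = 17 + 6 = 23
  Iter 4: R0 = 23 + 6 = 29
  Iter 5: R0 = 29 + 6 = 35
  Iter 6: R0 = 35 + 6 = 41
  Iter 7: R0 = 41 + 6 = 47
  Iter 8: R0 = 47 + 6 = 53
Final: R0 = 53

53


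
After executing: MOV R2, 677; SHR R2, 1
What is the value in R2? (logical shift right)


Register state trace:
  MOV R2, 677  → R2 = 677
  SHR R2, 1  → R2 = 677 >> 1 = 677 // 2^1 = 338
Final: R2 = 338

338


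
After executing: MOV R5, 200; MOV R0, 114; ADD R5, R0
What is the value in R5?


Register state trace:
  MOV R5, 200  → R5 = 200
  MOV R0, 114  → R0 = 114
  ADD R5, R0  → R5 = 200 + 114 = 314
Final: R5 = 314

314


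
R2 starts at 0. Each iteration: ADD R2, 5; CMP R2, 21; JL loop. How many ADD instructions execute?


Loop trace (R2 starts at 0, target 21, step 5):
  ADD #1: R2 = 0 + 5 = 5  → 5 < 21, loop
  ADD #2: R2 = 5 + 5 = 10  → 10 < 21, loop
  ADD #3: R2 = 10 + 5 = 15  → 15 < 21, loop
  ADD #4: R2 = 15 + 5 = 20  → 20 < 21, loop
  ADD #5: R2 = 20 + 5 = 25  → 25 >= 21, exit
Total ADD instructions: 5

5


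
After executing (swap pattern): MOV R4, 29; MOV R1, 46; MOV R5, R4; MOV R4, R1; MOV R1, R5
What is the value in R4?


Register state trace (swap pattern):
  MOV R4, 29  → R4 = 29
  MOV R1, 46  → R1 = 46
  MOV R5, R4  → R5 = 29  (save R4)
  MOV R4, R1  → R4 = 46  (R4 gets R1's value)
  MOV R1, R5  → R1 = 29  (R1 gets saved value)
Final: R4 = 46

46


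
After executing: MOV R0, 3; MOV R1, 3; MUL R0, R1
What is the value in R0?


Register state trace:
  MOV R0, 3  → R0 = 3
  MOV R1, 3  → R1 = 3
  MUL R0, R1  → R0 = 3 * 3 = 9
Final: R0 = 9

9


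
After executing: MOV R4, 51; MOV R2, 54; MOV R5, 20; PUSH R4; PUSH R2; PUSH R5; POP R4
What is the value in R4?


Stack trace (top is rightmost):
  MOV R4, 51  → R4 = 51
  MOV R2, 54  → R2 = 54
  MOV R5, 20  → R5 = 20
  PUSH R4  → stack: [51]
  PUSH R2  → stack: [51, 54]
  PUSH R5  → stack: [51, 54, 20]
  POP R4  → R4 = 20, stack: [51, 54]
Final: R4 = 20

20


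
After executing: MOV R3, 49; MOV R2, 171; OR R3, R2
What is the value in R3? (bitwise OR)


Register state trace:
  MOV R3, 49  → R3 = 49 (0b00110001)
  MOV R2, 171  → R2 = 171 (0b10101011)
  OR R3, R2   → R3 = 49 OR 171 = 187 (0b10111011)
Final: R3 = 187

187


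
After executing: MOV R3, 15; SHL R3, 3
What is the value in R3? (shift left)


Register state trace:
  MOV R3, 15  → R3 = 15
  SHL R3, 3  → R3 = 15 << 3 = 15 * 2^3 = 120
Final: R3 = 120

120


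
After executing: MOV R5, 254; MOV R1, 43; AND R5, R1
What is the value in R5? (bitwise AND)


Register state trace:
  MOV R5, 254  → R5 = 254 (0b11111110)
  MOV R1, 43  → R1 = 43 (0b00101011)
  AND R5, R1  → R5 = 254 AND 43 = 42 (0b00101010)
Final: R5 = 42

42


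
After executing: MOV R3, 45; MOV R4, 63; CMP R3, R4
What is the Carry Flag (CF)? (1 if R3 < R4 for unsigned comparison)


Register state trace:
  MOV R3, 45  → R3 = 45
  MOV R4, 63  → R4 = 63
  CMP R3, R4  → unsigned 45 - 63: borrow occurs
  45 < 63, so CF = 1
CF = 1

1


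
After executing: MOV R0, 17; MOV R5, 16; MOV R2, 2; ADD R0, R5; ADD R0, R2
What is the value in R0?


Register state trace:
  MOV R0, 17  → R0 = 17
  MOV R5, 16  → R5 = 16
  MOV R2, 2  → R2 = 2
  ADD R0, R5  → R0 = 17 + 16 = 33
  ADD R0, R2  → R0 = 33 + 2 = 35
Final: R0 = 35

35


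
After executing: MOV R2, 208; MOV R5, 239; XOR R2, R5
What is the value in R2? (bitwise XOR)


Register state trace:
  MOV R2, 208  → R2 = 208 (0b11010000)
  MOV R5, 239  → R5 = 239 (0b11101111)
  XOR R2, R5  → R2 = 208 XOR 239 = 63 (0b00111111)
Final: R2 = 63

63


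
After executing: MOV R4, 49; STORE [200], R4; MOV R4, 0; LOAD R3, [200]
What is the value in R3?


Register and memory trace:
  MOV R4, 49  → R4 = 49
  STORE [200], R4  → mem[200] = 49
  MOV R4, 0  → R4 = 0
  LOAD R3, [200]  → R3 = mem[200] = 49
Final: R3 = 49

49


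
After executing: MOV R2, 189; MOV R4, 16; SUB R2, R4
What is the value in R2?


Register state trace:
  MOV R2, 189  → R2 = 189
  MOV R4, 16  → R4 = 16
  SUB R2, R4  → R2 = 189 - 16 = 173
Final: R2 = 173

173


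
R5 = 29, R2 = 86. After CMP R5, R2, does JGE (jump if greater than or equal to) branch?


Trace:
  R5 = 29, R2 = 86
  CMP R5, R2  → compares 29 vs 86
  JGE checks: is 29 greater than or equal to 86?
  29 < 86, so condition is false
Branch taken: No

No


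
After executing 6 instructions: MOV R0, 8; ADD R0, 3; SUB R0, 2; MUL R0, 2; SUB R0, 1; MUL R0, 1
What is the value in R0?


Register state trace:
  MOV R0, 8  → R0 = 8
  ADD R0, 3  → R0 = 8 + 3 = 11
  SUB R0, 2  → R0 = 11 - 2 = 9
  MUL R0, 2  → R0 = 9 * 2 = 18
  SUB R0, 1  → R0 = 18 - 1 = 17
  MUL R0, 1  → R0 = 17 * 1 = 17
Final: R0 = 17

17


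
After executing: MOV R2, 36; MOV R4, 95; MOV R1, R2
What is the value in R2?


Register state trace:
  MOV R2, 36  → R2 = 36
  MOV R4, 95  → R4 = 95
  MOV R1, R2  → R1 = 36
Final: R2 = 36

36


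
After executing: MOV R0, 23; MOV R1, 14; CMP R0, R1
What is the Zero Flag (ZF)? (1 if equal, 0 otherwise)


Register state trace:
  MOV R0, 23  → R0 = 23
  MOV R1, 14  → R1 = 14
  CMP R0, R1  → computes 23 - 14 = 9
  Result is nonzero, so values are not equal
ZF = 0

0


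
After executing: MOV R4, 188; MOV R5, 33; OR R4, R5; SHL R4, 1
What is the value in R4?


Register state trace:
  MOV R4, 188  → R4 = 188 (0b10111100)
  MOV R5, 33  → R5 = 33 (0b00100001)
  OR R4, R5  → R4 = 188 OR 33 = 189 (0b10111101)
  SHL R4, 1  → R4 = 189 << 1 = 378
Final: R4 = 378

378


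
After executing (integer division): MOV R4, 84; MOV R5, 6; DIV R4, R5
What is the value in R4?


Register state trace:
  MOV R4, 84  → R4 = 84
  MOV R5, 6  → R5 = 6
  DIV R4, R5  → R4 = 84 // 6 = 14
Final: R4 = 14

14


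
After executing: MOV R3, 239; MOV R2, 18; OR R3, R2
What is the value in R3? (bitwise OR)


Register state trace:
  MOV R3, 239  → R3 = 239 (0b11101111)
  MOV R2, 18  → R2 = 18 (0b00010010)
  OR R3, R2   → R3 = 239 OR 18 = 255 (0b11111111)
Final: R3 = 255

255


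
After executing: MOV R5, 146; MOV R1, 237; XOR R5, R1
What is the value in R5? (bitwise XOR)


Register state trace:
  MOV R5, 146  → R5 = 146 (0b10010010)
  MOV R1, 237  → R1 = 237 (0b11101101)
  XOR R5, R1  → R5 = 146 XOR 237 = 127 (0b01111111)
Final: R5 = 127

127


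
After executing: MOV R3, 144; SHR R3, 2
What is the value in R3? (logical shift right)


Register state trace:
  MOV R3, 144  → R3 = 144
  SHR R3, 2  → R3 = 144 >> 2 = 144 // 2^2 = 36
Final: R3 = 36

36


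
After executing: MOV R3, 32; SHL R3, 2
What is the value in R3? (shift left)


Register state trace:
  MOV R3, 32  → R3 = 32
  SHL R3, 2  → R3 = 32 << 2 = 32 * 2^2 = 128
Final: R3 = 128

128


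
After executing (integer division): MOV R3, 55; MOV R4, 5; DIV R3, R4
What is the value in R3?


Register state trace:
  MOV R3, 55  → R3 = 55
  MOV R4, 5  → R4 = 5
  DIV R3, R4  → R3 = 55 // 5 = 11
Final: R3 = 11

11


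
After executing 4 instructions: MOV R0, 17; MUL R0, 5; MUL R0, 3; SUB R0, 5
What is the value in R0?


Register state trace:
  MOV R0, 17  → R0 = 17
  MUL R0, 5  → R0 = 17 * 5 = 85
  MUL R0, 3  → R0 = 85 * 3 = 255
  SUB R0, 5  → R0 = 255 - 5 = 250
Final: R0 = 250

250


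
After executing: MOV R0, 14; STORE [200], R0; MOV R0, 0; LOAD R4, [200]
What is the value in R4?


Register and memory trace:
  MOV R0, 14  → R0 = 14
  STORE [200], R0  → mem[200] = 14
  MOV R0, 0  → R0 = 0
  LOAD R4, [200]  → R4 = mem[200] = 14
Final: R4 = 14

14


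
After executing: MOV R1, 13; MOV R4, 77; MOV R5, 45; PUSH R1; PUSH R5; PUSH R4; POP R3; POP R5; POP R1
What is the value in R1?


Stack trace (top is rightmost):
  MOV R1, 13  → R1 = 13
  MOV R4, 77  → R4 = 77
  MOV R5, 45  → R5 = 45
  PUSH R1  → stack: [13]
  PUSH R5  → stack: [13, 45]
  PUSH R4  → stack: [13, 45, 77]
  POP R3  → R3 = 77, stack: [13, 45]
  POP R5  → R5 = 45, stack: [13]
  POP R1  → R1 = 13, stack: []
Final: R1 = 13

13


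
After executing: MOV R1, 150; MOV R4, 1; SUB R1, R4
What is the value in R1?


Register state trace:
  MOV R1, 150  → R1 = 150
  MOV R4, 1  → R4 = 1
  SUB R1, R4  → R1 = 150 - 1 = 149
Final: R1 = 149

149


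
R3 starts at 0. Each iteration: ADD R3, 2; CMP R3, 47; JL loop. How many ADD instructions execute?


Loop trace (R3 starts at 0, target 47, step 2):
  ADD #1: R3 = 0 + 2 = 2  → 2 < 47, loop
  ADD #2: R3 = 2 + 2 = 4  → 4 < 47, loop
  ADD #3: R3 = 4 + 2 = 6  → 6 < 47, loop
  ADD #4: R3 = 6 + 2 = 8  → 8 < 47, loop
  ADD #5: R3 = 8 + 2 = 10  → 10 < 47, loop
  ADD #6: R3 = 10 + 2 = 12  → 12 < 47, loop
  ADD #7: R3 = 12 + 2 = 14  → 14 < 47, loop
  ADD #8: R3 = 14 + 2 = 16  → 16 < 47, loop
  ADD #9: R3 = 16 + 2 = 18  → 18 < 47, loop
  ADD #10: R3 = 18 + 2 = 20  → 20 < 47, loop
  ADD #11: R3 = 20 + 2 = 22  → 22 < 47, loop
  ADD #12: R3 = 22 + 2 = 24  → 24 < 47, loop
  ADD #13: R3 = 24 + 2 = 26  → 26 < 47, loop
  ADD #14: R3 = 26 + 2 = 28  → 28 < 47, loop
  ADD #15: R3 = 28 + 2 = 30  → 30 < 47, loop
  ADD #16: R3 = 30 + 2 = 32  → 32 < 47, loop
  ADD #17: R3 = 32 + 2 = 34  → 34 < 47, loop
  ADD #18: R3 = 34 + 2 = 36  → 36 < 47, loop
  ADD #19: R3 = 36 + 2 = 38  → 38 < 47, loop
  ADD #20: R3 = 38 + 2 = 40  → 40 < 47, loop
  ADD #21: R3 = 40 + 2 = 42  → 42 < 47, loop
  ADD #22: R3 = 42 + 2 = 44  → 44 < 47, loop
  ADD #23: R3 = 44 + 2 = 46  → 46 < 47, loop
  ADD #24: R3 = 46 + 2 = 48  → 48 >= 47, exit
Total ADD instructions: 24

24


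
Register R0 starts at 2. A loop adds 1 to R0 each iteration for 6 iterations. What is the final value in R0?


Starting value: R0 = 2
  Iter 1: R0 = 2 + 1 = 3
  Iter 2: R0 = 3 + 1 = 4
  Iter 3: R0 = 4 + 1 = 5
  Iter 4: R0 = 5 + 1 = 6
  Iter 5: R0 = 6 + 1 = 7
  Iter 6: R0 = 7 + 1 = 8
Final: R0 = 8

8


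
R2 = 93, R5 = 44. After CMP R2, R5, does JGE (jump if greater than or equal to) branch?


Trace:
  R2 = 93, R5 = 44
  CMP R2, R5  → compares 93 vs 44
  JGE checks: is 93 greater than or equal to 44?
  93 > 44, so condition is true
Branch taken: Yes

Yes


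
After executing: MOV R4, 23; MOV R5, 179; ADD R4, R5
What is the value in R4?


Register state trace:
  MOV R4, 23  → R4 = 23
  MOV R5, 179  → R5 = 179
  ADD R4, R5  → R4 = 23 + 179 = 202
Final: R4 = 202

202


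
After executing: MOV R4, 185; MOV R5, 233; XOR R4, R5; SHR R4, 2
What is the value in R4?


Register state trace:
  MOV R4, 185  → R4 = 185 (0b10111001)
  MOV R5, 233  → R5 = 233 (0b11101001)
  XOR R4, R5  → R4 = 185 XOR 233 = 80 (0b01010000)
  SHR R4, 2  → R4 = 80 >> 2 = 20
Final: R4 = 20

20


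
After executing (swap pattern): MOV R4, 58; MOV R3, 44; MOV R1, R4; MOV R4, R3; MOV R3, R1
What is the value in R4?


Register state trace (swap pattern):
  MOV R4, 58  → R4 = 58
  MOV R3, 44  → R3 = 44
  MOV R1, R4  → R1 = 58  (save R4)
  MOV R4, R3  → R4 = 44  (R4 gets R3's value)
  MOV R3, R1  → R3 = 58  (R3 gets saved value)
Final: R4 = 44

44


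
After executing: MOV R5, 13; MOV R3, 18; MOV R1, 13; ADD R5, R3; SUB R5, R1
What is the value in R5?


Register state trace:
  MOV R5, 13  → R5 = 13
  MOV R3, 18  → R3 = 18
  MOV R1, 13  → R1 = 13
  ADD R5, R3  → R5 = 13 + 18 = 31
  SUB R5, R1  → R5 = 31 - 13 = 18
Final: R5 = 18

18


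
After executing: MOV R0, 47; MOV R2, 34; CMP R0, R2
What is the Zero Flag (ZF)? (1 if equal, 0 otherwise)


Register state trace:
  MOV R0, 47  → R0 = 47
  MOV R2, 34  → R2 = 34
  CMP R0, R2  → computes 47 - 34 = 13
  Result is nonzero, so values are not equal
ZF = 0

0


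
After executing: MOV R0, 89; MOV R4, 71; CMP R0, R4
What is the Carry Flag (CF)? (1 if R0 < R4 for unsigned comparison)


Register state trace:
  MOV R0, 89  → R0 = 89
  MOV R4, 71  → R4 = 71
  CMP R0, R4  → unsigned 89 - 71: no borrow
  89 >= 71, so CF = 0
CF = 0

0


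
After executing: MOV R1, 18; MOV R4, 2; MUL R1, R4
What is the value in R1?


Register state trace:
  MOV R1, 18  → R1 = 18
  MOV R4, 2  → R4 = 2
  MUL R1, R4  → R1 = 18 * 2 = 36
Final: R1 = 36

36


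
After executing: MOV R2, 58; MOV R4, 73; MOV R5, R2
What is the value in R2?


Register state trace:
  MOV R2, 58  → R2 = 58
  MOV R4, 73  → R4 = 73
  MOV R5, R2  → R5 = 58
Final: R2 = 58

58


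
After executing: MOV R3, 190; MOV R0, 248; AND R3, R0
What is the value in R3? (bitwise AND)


Register state trace:
  MOV R3, 190  → R3 = 190 (0b10111110)
  MOV R0, 248  → R0 = 248 (0b11111000)
  AND R3, R0  → R3 = 190 AND 248 = 184 (0b10111000)
Final: R3 = 184

184


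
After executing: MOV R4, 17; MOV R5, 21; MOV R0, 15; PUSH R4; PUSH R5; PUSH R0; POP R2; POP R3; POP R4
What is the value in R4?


Stack trace (top is rightmost):
  MOV R4, 17  → R4 = 17
  MOV R5, 21  → R5 = 21
  MOV R0, 15  → R0 = 15
  PUSH R4  → stack: [17]
  PUSH R5  → stack: [17, 21]
  PUSH R0  → stack: [17, 21, 15]
  POP R2  → R2 = 15, stack: [17, 21]
  POP R3  → R3 = 21, stack: [17]
  POP R4  → R4 = 17, stack: []
Final: R4 = 17

17


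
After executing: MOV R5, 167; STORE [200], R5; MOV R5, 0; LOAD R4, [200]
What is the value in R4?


Register and memory trace:
  MOV R5, 167  → R5 = 167
  STORE [200], R5  → mem[200] = 167
  MOV R5, 0  → R5 = 0
  LOAD R4, [200]  → R4 = mem[200] = 167
Final: R4 = 167

167


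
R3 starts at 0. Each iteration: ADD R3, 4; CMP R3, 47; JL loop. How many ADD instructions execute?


Loop trace (R3 starts at 0, target 47, step 4):
  ADD #1: R3 = 0 + 4 = 4  → 4 < 47, loop
  ADD #2: R3 = 4 + 4 = 8  → 8 < 47, loop
  ADD #3: R3 = 8 + 4 = 12  → 12 < 47, loop
  ADD #4: R3 = 12 + 4 = 16  → 16 < 47, loop
  ADD #5: R3 = 16 + 4 = 20  → 20 < 47, loop
  ADD #6: R3 = 20 + 4 = 24  → 24 < 47, loop
  ADD #7: R3 = 24 + 4 = 28  → 28 < 47, loop
  ADD #8: R3 = 28 + 4 = 32  → 32 < 47, loop
  ADD #9: R3 = 32 + 4 = 36  → 36 < 47, loop
  ADD #10: R3 = 36 + 4 = 40  → 40 < 47, loop
  ADD #11: R3 = 40 + 4 = 44  → 44 < 47, loop
  ADD #12: R3 = 44 + 4 = 48  → 48 >= 47, exit
Total ADD instructions: 12

12


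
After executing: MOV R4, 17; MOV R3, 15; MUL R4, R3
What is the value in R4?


Register state trace:
  MOV R4, 17  → R4 = 17
  MOV R3, 15  → R3 = 15
  MUL R4, R3  → R4 = 17 * 15 = 255
Final: R4 = 255

255


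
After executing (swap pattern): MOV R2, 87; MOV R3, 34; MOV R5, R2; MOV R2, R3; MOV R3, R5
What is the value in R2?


Register state trace (swap pattern):
  MOV R2, 87  → R2 = 87
  MOV R3, 34  → R3 = 34
  MOV R5, R2  → R5 = 87  (save R2)
  MOV R2, R3  → R2 = 34  (R2 gets R3's value)
  MOV R3, R5  → R3 = 87  (R3 gets saved value)
Final: R2 = 34

34


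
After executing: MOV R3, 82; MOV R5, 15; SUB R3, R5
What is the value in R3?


Register state trace:
  MOV R3, 82  → R3 = 82
  MOV R5, 15  → R5 = 15
  SUB R3, R5  → R3 = 82 - 15 = 67
Final: R3 = 67

67


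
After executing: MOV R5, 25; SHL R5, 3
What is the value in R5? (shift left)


Register state trace:
  MOV R5, 25  → R5 = 25
  SHL R5, 3  → R5 = 25 << 3 = 25 * 2^3 = 200
Final: R5 = 200

200


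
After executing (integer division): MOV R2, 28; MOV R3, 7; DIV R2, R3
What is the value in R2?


Register state trace:
  MOV R2, 28  → R2 = 28
  MOV R3, 7  → R3 = 7
  DIV R2, R3  → R2 = 28 // 7 = 4
Final: R2 = 4

4


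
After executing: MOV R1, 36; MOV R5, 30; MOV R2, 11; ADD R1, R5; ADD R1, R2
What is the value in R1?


Register state trace:
  MOV R1, 36  → R1 = 36
  MOV R5, 30  → R5 = 30
  MOV R2, 11  → R2 = 11
  ADD R1, R5  → R1 = 36 + 30 = 66
  ADD R1, R2  → R1 = 66 + 11 = 77
Final: R1 = 77

77


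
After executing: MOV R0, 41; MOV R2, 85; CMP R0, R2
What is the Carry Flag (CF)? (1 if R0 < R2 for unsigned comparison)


Register state trace:
  MOV R0, 41  → R0 = 41
  MOV R2, 85  → R2 = 85
  CMP R0, R2  → unsigned 41 - 85: borrow occurs
  41 < 85, so CF = 1
CF = 1

1


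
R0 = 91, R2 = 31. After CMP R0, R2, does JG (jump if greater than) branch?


Trace:
  R0 = 91, R2 = 31
  CMP R0, R2  → compares 91 vs 31
  JG checks: is 91 greater than 31?
  91 > 31, so condition is true
Branch taken: Yes

Yes


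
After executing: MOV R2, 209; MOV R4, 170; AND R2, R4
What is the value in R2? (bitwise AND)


Register state trace:
  MOV R2, 209  → R2 = 209 (0b11010001)
  MOV R4, 170  → R4 = 170 (0b10101010)
  AND R2, R4  → R2 = 209 AND 170 = 128 (0b10000000)
Final: R2 = 128

128


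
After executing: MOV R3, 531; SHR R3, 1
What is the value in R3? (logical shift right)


Register state trace:
  MOV R3, 531  → R3 = 531
  SHR R3, 1  → R3 = 531 >> 1 = 531 // 2^1 = 265
Final: R3 = 265

265


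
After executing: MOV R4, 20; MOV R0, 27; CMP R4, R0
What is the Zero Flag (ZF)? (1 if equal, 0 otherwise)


Register state trace:
  MOV R4, 20  → R4 = 20
  MOV R0, 27  → R0 = 27
  CMP R4, R0  → computes 20 - 27 = -7
  Result is nonzero, so values are not equal
ZF = 0

0


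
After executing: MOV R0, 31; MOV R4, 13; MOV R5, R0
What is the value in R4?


Register state trace:
  MOV R0, 31  → R0 = 31
  MOV R4, 13  → R4 = 13
  MOV R5, R0  → R5 = 31
Final: R4 = 13

13


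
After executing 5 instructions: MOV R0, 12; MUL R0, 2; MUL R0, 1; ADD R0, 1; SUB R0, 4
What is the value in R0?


Register state trace:
  MOV R0, 12  → R0 = 12
  MUL R0, 2  → R0 = 12 * 2 = 24
  MUL R0, 1  → R0 = 24 * 1 = 24
  ADD R0, 1  → R0 = 24 + 1 = 25
  SUB R0, 4  → R0 = 25 - 4 = 21
Final: R0 = 21

21


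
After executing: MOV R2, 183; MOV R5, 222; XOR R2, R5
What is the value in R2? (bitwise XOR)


Register state trace:
  MOV R2, 183  → R2 = 183 (0b10110111)
  MOV R5, 222  → R5 = 222 (0b11011110)
  XOR R2, R5  → R2 = 183 XOR 222 = 105 (0b01101001)
Final: R2 = 105

105


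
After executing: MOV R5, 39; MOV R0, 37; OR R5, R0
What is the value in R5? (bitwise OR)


Register state trace:
  MOV R5, 39  → R5 = 39 (0b00100111)
  MOV R0, 37  → R0 = 37 (0b00100101)
  OR R5, R0   → R5 = 39 OR 37 = 39 (0b00100111)
Final: R5 = 39

39


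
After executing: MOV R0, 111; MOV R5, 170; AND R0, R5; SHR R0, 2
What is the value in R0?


Register state trace:
  MOV R0, 111  → R0 = 111 (0b01101111)
  MOV R5, 170  → R5 = 170 (0b10101010)
  AND R0, R5  → R0 = 111 AND 170 = 42 (0b00101010)
  SHR R0, 2  → R0 = 42 >> 2 = 10
Final: R0 = 10

10


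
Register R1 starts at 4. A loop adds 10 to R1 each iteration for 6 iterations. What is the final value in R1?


Starting value: R1 = 4
  Iter 1: R1 = 4 + 10 = 14
  Iter 2: R1 = 14 + 10 = 24
  Iter 3: R1 = 24 + 10 = 34
  Iter 4: R1 = 34 + 10 = 44
  Iter 5: R1 = 44 + 10 = 54
  Iter 6: R1 = 54 + 10 = 64
Final: R1 = 64

64


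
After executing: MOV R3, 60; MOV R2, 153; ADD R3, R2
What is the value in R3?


Register state trace:
  MOV R3, 60  → R3 = 60
  MOV R2, 153  → R2 = 153
  ADD R3, R2  → R3 = 60 + 153 = 213
Final: R3 = 213

213


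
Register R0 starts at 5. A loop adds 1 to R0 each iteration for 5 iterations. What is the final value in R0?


Starting value: R0 = 5
  Iter 1: R0 = 5 + 1 = 6
  Iter 2: R0 = 6 + 1 = 7
  Iter 3: R0 = 7 + 1 = 8
  Iter 4: R0 = 8 + 1 = 9
  Iter 5: R0 = 9 + 1 = 10
Final: R0 = 10

10


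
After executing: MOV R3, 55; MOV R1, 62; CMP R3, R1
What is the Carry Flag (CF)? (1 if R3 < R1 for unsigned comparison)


Register state trace:
  MOV R3, 55  → R3 = 55
  MOV R1, 62  → R1 = 62
  CMP R3, R1  → unsigned 55 - 62: borrow occurs
  55 < 62, so CF = 1
CF = 1

1


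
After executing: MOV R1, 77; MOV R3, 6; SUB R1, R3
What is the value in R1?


Register state trace:
  MOV R1, 77  → R1 = 77
  MOV R3, 6  → R3 = 6
  SUB R1, R3  → R1 = 77 - 6 = 71
Final: R1 = 71

71


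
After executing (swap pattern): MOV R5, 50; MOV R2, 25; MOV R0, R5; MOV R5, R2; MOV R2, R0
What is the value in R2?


Register state trace (swap pattern):
  MOV R5, 50  → R5 = 50
  MOV R2, 25  → R2 = 25
  MOV R0, R5  → R0 = 50  (save R5)
  MOV R5, R2  → R5 = 25  (R5 gets R2's value)
  MOV R2, R0  → R2 = 50  (R2 gets saved value)
Final: R2 = 50

50


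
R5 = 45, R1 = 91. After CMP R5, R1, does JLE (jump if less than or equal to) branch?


Trace:
  R5 = 45, R1 = 91
  CMP R5, R1  → compares 45 vs 91
  JLE checks: is 45 less than or equal to 91?
  45 < 91, so condition is true
Branch taken: Yes

Yes


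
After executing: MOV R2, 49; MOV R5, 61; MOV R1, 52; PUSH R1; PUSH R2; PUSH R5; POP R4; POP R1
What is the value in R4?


Stack trace (top is rightmost):
  MOV R2, 49  → R2 = 49
  MOV R5, 61  → R5 = 61
  MOV R1, 52  → R1 = 52
  PUSH R1  → stack: [52]
  PUSH R2  → stack: [52, 49]
  PUSH R5  → stack: [52, 49, 61]
  POP R4  → R4 = 61, stack: [52, 49]
  POP R1  → R1 = 49, stack: [52]
Final: R4 = 61

61


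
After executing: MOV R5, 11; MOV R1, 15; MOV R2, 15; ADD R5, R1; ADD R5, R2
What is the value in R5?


Register state trace:
  MOV R5, 11  → R5 = 11
  MOV R1, 15  → R1 = 15
  MOV R2, 15  → R2 = 15
  ADD R5, R1  → R5 = 11 + 15 = 26
  ADD R5, R2  → R5 = 26 + 15 = 41
Final: R5 = 41

41


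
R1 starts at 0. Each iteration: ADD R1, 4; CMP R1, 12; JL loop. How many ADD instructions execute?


Loop trace (R1 starts at 0, target 12, step 4):
  ADD #1: R1 = 0 + 4 = 4  → 4 < 12, loop
  ADD #2: R1 = 4 + 4 = 8  → 8 < 12, loop
  ADD #3: R1 = 8 + 4 = 12  → 12 >= 12, exit
Total ADD instructions: 3

3


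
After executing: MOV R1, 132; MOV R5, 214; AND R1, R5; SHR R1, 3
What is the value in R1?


Register state trace:
  MOV R1, 132  → R1 = 132 (0b10000100)
  MOV R5, 214  → R5 = 214 (0b11010110)
  AND R1, R5  → R1 = 132 AND 214 = 132 (0b10000100)
  SHR R1, 3  → R1 = 132 >> 3 = 16
Final: R1 = 16

16


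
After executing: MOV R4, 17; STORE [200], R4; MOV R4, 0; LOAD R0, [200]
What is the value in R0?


Register and memory trace:
  MOV R4, 17  → R4 = 17
  STORE [200], R4  → mem[200] = 17
  MOV R4, 0  → R4 = 0
  LOAD R0, [200]  → R0 = mem[200] = 17
Final: R0 = 17

17


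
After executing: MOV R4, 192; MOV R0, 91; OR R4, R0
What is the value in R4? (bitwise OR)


Register state trace:
  MOV R4, 192  → R4 = 192 (0b11000000)
  MOV R0, 91  → R0 = 91 (0b01011011)
  OR R4, R0   → R4 = 192 OR 91 = 219 (0b11011011)
Final: R4 = 219

219


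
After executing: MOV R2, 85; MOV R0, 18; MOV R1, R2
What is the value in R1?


Register state trace:
  MOV R2, 85  → R2 = 85
  MOV R0, 18  → R0 = 18
  MOV R1, R2  → R1 = 85
Final: R1 = 85

85


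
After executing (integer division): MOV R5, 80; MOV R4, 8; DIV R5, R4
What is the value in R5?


Register state trace:
  MOV R5, 80  → R5 = 80
  MOV R4, 8  → R4 = 8
  DIV R5, R4  → R5 = 80 // 8 = 10
Final: R5 = 10

10


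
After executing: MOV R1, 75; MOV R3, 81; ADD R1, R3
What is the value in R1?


Register state trace:
  MOV R1, 75  → R1 = 75
  MOV R3, 81  → R3 = 81
  ADD R1, R3  → R1 = 75 + 81 = 156
Final: R1 = 156

156


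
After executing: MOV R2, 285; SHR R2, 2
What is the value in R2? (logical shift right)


Register state trace:
  MOV R2, 285  → R2 = 285
  SHR R2, 2  → R2 = 285 >> 2 = 285 // 2^2 = 71
Final: R2 = 71

71


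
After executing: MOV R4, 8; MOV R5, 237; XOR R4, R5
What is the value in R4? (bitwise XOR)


Register state trace:
  MOV R4, 8  → R4 = 8 (0b00001000)
  MOV R5, 237  → R5 = 237 (0b11101101)
  XOR R4, R5  → R4 = 8 XOR 237 = 229 (0b11100101)
Final: R4 = 229

229


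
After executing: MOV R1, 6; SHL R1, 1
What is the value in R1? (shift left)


Register state trace:
  MOV R1, 6  → R1 = 6
  SHL R1, 1  → R1 = 6 << 1 = 6 * 2^1 = 12
Final: R1 = 12

12


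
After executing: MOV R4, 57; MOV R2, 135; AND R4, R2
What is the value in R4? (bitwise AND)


Register state trace:
  MOV R4, 57  → R4 = 57 (0b00111001)
  MOV R2, 135  → R2 = 135 (0b10000111)
  AND R4, R2  → R4 = 57 AND 135 = 1 (0b00000001)
Final: R4 = 1

1


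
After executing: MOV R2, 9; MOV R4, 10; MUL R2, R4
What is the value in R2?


Register state trace:
  MOV R2, 9  → R2 = 9
  MOV R4, 10  → R4 = 10
  MUL R2, R4  → R2 = 9 * 10 = 90
Final: R2 = 90

90


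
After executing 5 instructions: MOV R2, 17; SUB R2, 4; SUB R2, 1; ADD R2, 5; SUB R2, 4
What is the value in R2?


Register state trace:
  MOV R2, 17  → R2 = 17
  SUB R2, 4  → R2 = 17 - 4 = 13
  SUB R2, 1  → R2 = 13 - 1 = 12
  ADD R2, 5  → R2 = 12 + 5 = 17
  SUB R2, 4  → R2 = 17 - 4 = 13
Final: R2 = 13

13


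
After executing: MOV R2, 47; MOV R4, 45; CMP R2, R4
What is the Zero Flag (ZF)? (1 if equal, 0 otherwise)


Register state trace:
  MOV R2, 47  → R2 = 47
  MOV R4, 45  → R4 = 45
  CMP R2, R4  → computes 47 - 45 = 2
  Result is nonzero, so values are not equal
ZF = 0

0


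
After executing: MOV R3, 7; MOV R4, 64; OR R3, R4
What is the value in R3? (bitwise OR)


Register state trace:
  MOV R3, 7  → R3 = 7 (0b00000111)
  MOV R4, 64  → R4 = 64 (0b01000000)
  OR R3, R4   → R3 = 7 OR 64 = 71 (0b01000111)
Final: R3 = 71

71


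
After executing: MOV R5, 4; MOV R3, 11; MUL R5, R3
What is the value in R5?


Register state trace:
  MOV R5, 4  → R5 = 4
  MOV R3, 11  → R3 = 11
  MUL R5, R3  → R5 = 4 * 11 = 44
Final: R5 = 44

44


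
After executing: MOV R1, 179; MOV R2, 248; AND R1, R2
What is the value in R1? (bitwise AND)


Register state trace:
  MOV R1, 179  → R1 = 179 (0b10110011)
  MOV R2, 248  → R2 = 248 (0b11111000)
  AND R1, R2  → R1 = 179 AND 248 = 176 (0b10110000)
Final: R1 = 176

176


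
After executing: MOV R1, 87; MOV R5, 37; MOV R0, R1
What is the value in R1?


Register state trace:
  MOV R1, 87  → R1 = 87
  MOV R5, 37  → R5 = 37
  MOV R0, R1  → R0 = 87
Final: R1 = 87

87


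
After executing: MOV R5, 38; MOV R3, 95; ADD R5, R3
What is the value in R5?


Register state trace:
  MOV R5, 38  → R5 = 38
  MOV R3, 95  → R3 = 95
  ADD R5, R3  → R5 = 38 + 95 = 133
Final: R5 = 133

133


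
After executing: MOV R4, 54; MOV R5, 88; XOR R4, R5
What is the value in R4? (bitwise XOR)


Register state trace:
  MOV R4, 54  → R4 = 54 (0b00110110)
  MOV R5, 88  → R5 = 88 (0b01011000)
  XOR R4, R5  → R4 = 54 XOR 88 = 110 (0b01101110)
Final: R4 = 110

110


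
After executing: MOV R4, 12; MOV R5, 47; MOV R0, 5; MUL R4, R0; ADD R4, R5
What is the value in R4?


Register state trace:
  MOV R4, 12  → R4 = 12
  MOV R5, 47  → R5 = 47
  MOV R0, 5  → R0 = 5
  MUL R4, R0  → R4 = 12 * 5 = 60
  ADD R4, R5  → R4 = 60 + 47 = 107
Final: R4 = 107

107


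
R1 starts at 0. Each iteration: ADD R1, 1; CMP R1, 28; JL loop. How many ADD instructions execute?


Loop trace (R1 starts at 0, target 28, step 1):
  ADD #1: R1 = 0 + 1 = 1  → 1 < 28, loop
  ADD #2: R1 = 1 + 1 = 2  → 2 < 28, loop
  ADD #3: R1 = 2 + 1 = 3  → 3 < 28, loop
  ADD #4: R1 = 3 + 1 = 4  → 4 < 28, loop
  ADD #5: R1 = 4 + 1 = 5  → 5 < 28, loop
  ADD #6: R1 = 5 + 1 = 6  → 6 < 28, loop
  ADD #7: R1 = 6 + 1 = 7  → 7 < 28, loop
  ADD #8: R1 = 7 + 1 = 8  → 8 < 28, loop
  ADD #9: R1 = 8 + 1 = 9  → 9 < 28, loop
  ADD #10: R1 = 9 + 1 = 10  → 10 < 28, loop
  ADD #11: R1 = 10 + 1 = 11  → 11 < 28, loop
  ADD #12: R1 = 11 + 1 = 12  → 12 < 28, loop
  ADD #13: R1 = 12 + 1 = 13  → 13 < 28, loop
  ADD #14: R1 = 13 + 1 = 14  → 14 < 28, loop
  ADD #15: R1 = 14 + 1 = 15  → 15 < 28, loop
  ADD #16: R1 = 15 + 1 = 16  → 16 < 28, loop
  ADD #17: R1 = 16 + 1 = 17  → 17 < 28, loop
  ADD #18: R1 = 17 + 1 = 18  → 18 < 28, loop
  ADD #19: R1 = 18 + 1 = 19  → 19 < 28, loop
  ADD #20: R1 = 19 + 1 = 20  → 20 < 28, loop
  ADD #21: R1 = 20 + 1 = 21  → 21 < 28, loop
  ADD #22: R1 = 21 + 1 = 22  → 22 < 28, loop
  ADD #23: R1 = 22 + 1 = 23  → 23 < 28, loop
  ADD #24: R1 = 23 + 1 = 24  → 24 < 28, loop
  ADD #25: R1 = 24 + 1 = 25  → 25 < 28, loop
  ADD #26: R1 = 25 + 1 = 26  → 26 < 28, loop
  ADD #27: R1 = 26 + 1 = 27  → 27 < 28, loop
  ADD #28: R1 = 27 + 1 = 28  → 28 >= 28, exit
Total ADD instructions: 28

28


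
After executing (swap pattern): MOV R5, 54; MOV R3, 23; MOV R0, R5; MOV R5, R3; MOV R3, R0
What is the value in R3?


Register state trace (swap pattern):
  MOV R5, 54  → R5 = 54
  MOV R3, 23  → R3 = 23
  MOV R0, R5  → R0 = 54  (save R5)
  MOV R5, R3  → R5 = 23  (R5 gets R3's value)
  MOV R3, R0  → R3 = 54  (R3 gets saved value)
Final: R3 = 54

54


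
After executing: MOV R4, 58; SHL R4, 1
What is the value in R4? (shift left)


Register state trace:
  MOV R4, 58  → R4 = 58
  SHL R4, 1  → R4 = 58 << 1 = 58 * 2^1 = 116
Final: R4 = 116

116


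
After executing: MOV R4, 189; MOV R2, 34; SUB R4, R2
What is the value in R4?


Register state trace:
  MOV R4, 189  → R4 = 189
  MOV R2, 34  → R2 = 34
  SUB R4, R2  → R4 = 189 - 34 = 155
Final: R4 = 155

155


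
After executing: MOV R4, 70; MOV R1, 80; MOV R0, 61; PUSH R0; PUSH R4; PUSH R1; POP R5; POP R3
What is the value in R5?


Stack trace (top is rightmost):
  MOV R4, 70  → R4 = 70
  MOV R1, 80  → R1 = 80
  MOV R0, 61  → R0 = 61
  PUSH R0  → stack: [61]
  PUSH R4  → stack: [61, 70]
  PUSH R1  → stack: [61, 70, 80]
  POP R5  → R5 = 80, stack: [61, 70]
  POP R3  → R3 = 70, stack: [61]
Final: R5 = 80

80


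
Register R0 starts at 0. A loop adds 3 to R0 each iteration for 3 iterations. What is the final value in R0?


Starting value: R0 = 0
  Iter 1: R0 = 0 + 3 = 3
  Iter 2: R0 = 3 + 3 = 6
  Iter 3: R0 = 6 + 3 = 9
Final: R0 = 9

9


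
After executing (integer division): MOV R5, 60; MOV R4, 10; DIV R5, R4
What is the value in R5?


Register state trace:
  MOV R5, 60  → R5 = 60
  MOV R4, 10  → R4 = 10
  DIV R5, R4  → R5 = 60 // 10 = 6
Final: R5 = 6

6


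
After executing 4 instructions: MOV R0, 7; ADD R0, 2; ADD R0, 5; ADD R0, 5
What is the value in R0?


Register state trace:
  MOV R0, 7  → R0 = 7
  ADD R0, 2  → R0 = 7 + 2 = 9
  ADD R0, 5  → R0 = 9 + 5 = 14
  ADD R0, 5  → R0 = 14 + 5 = 19
Final: R0 = 19

19


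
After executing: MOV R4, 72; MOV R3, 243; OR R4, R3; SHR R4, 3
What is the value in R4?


Register state trace:
  MOV R4, 72  → R4 = 72 (0b01001000)
  MOV R3, 243  → R3 = 243 (0b11110011)
  OR R4, R3  → R4 = 72 OR 243 = 251 (0b11111011)
  SHR R4, 3  → R4 = 251 >> 3 = 31
Final: R4 = 31

31


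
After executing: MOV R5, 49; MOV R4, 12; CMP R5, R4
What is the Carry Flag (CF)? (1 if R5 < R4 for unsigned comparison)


Register state trace:
  MOV R5, 49  → R5 = 49
  MOV R4, 12  → R4 = 12
  CMP R5, R4  → unsigned 49 - 12: no borrow
  49 >= 12, so CF = 0
CF = 0

0
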